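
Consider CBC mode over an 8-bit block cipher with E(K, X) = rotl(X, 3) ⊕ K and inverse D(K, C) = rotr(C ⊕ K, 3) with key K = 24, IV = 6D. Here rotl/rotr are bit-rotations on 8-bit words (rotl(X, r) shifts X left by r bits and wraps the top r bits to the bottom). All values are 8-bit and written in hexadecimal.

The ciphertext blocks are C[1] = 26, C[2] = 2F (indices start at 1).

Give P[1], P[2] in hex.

CBC decryption: P_i = D(K, C_i) ⊕ C_{i−1}, with C_{0} = IV.
P[1]: D(K, 26) = 40; 40 ⊕ 6D = 2D.
P[2]: D(K, 2F) = 61; 61 ⊕ 26 = 47.

P[1] = 2D, P[2] = 47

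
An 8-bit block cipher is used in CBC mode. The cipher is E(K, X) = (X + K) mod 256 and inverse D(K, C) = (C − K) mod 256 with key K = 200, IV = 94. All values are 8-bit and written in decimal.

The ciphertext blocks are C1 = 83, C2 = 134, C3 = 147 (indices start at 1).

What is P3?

P3 = 77

CBC decryption: P_i = D(K, C_i) ⊕ C_{i−1}, with C_{0} = IV.
P3: D(K, 147) = 203; 203 ⊕ 134 = 77.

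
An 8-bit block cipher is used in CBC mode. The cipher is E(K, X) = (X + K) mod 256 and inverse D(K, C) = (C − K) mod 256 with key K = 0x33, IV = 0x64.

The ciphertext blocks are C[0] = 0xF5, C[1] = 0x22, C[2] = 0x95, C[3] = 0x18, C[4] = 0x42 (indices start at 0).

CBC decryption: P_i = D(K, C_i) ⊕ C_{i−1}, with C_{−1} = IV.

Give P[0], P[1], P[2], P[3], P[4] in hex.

P[0] = 0xA6, P[1] = 0x1A, P[2] = 0x40, P[3] = 0x70, P[4] = 0x17

P[0]: D(K, 0xF5) = 0xC2; 0xC2 ⊕ 0x64 = 0xA6.
P[1]: D(K, 0x22) = 0xEF; 0xEF ⊕ 0xF5 = 0x1A.
P[2]: D(K, 0x95) = 0x62; 0x62 ⊕ 0x22 = 0x40.
P[3]: D(K, 0x18) = 0xE5; 0xE5 ⊕ 0x95 = 0x70.
P[4]: D(K, 0x42) = 0x0F; 0x0F ⊕ 0x18 = 0x17.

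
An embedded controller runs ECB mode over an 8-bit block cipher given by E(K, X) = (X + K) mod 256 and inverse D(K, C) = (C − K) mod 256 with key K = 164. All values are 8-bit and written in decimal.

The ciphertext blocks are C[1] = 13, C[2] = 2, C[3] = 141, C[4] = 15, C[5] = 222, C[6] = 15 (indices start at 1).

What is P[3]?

ECB decryption: P_i = D(K, C_i).
P[3]: D(K, 141) = 233.

P[3] = 233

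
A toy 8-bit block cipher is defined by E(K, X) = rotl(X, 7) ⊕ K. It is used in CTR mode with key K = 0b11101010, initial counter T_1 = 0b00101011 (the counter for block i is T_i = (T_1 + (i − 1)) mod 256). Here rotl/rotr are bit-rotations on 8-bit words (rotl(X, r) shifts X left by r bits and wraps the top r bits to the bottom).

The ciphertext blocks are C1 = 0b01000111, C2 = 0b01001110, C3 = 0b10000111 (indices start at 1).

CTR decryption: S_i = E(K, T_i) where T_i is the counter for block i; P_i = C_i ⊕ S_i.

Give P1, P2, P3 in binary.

P1 = 0b00111000, P2 = 0b10110010, P3 = 0b11111011

P1: T = 0b00101011, S = E(K, T) = 0b01111111; 0b01000111 ⊕ 0b01111111 = 0b00111000.
P2: T = 0b00101100, S = E(K, T) = 0b11111100; 0b01001110 ⊕ 0b11111100 = 0b10110010.
P3: T = 0b00101101, S = E(K, T) = 0b01111100; 0b10000111 ⊕ 0b01111100 = 0b11111011.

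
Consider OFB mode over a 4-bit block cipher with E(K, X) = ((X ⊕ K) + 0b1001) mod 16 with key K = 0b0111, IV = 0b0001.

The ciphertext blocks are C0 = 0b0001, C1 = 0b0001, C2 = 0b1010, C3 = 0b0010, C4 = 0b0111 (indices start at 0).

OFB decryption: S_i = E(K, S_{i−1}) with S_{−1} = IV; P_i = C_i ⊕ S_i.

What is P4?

P0: S = E(K, 0b0001) = 0b1111; 0b0001 ⊕ 0b1111 = 0b1110.
P1: S = E(K, 0b1111) = 0b0001; 0b0001 ⊕ 0b0001 = 0b0000.
P2: S = E(K, 0b0001) = 0b1111; 0b1010 ⊕ 0b1111 = 0b0101.
P3: S = E(K, 0b1111) = 0b0001; 0b0010 ⊕ 0b0001 = 0b0011.
P4: S = E(K, 0b0001) = 0b1111; 0b0111 ⊕ 0b1111 = 0b1000.

P4 = 0b1000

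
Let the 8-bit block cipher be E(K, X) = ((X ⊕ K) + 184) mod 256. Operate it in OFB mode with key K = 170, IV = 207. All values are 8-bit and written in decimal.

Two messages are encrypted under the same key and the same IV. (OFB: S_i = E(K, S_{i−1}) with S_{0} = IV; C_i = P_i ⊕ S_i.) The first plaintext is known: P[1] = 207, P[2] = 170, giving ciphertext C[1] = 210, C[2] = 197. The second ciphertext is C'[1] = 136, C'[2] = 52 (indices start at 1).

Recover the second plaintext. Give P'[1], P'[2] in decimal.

In OFB with a reused IV, both messages share the same keystream S_i, so C_i ⊕ C'_i = P_i ⊕ P'_i and thus P'_i = P_i ⊕ C_i ⊕ C'_i.
P'[1]: 207 ⊕ 210 ⊕ 136 = 149.
P'[2]: 170 ⊕ 197 ⊕ 52 = 91.

P'[1] = 149, P'[2] = 91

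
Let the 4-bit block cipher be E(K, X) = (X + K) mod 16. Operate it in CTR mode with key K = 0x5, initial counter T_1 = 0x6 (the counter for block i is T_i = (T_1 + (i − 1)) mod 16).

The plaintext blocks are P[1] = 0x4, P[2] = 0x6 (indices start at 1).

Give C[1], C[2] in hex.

CTR encryption: S_i = E(K, T_i) where T_i is the counter for block i; C_i = P_i ⊕ S_i.
C[1]: T = 0x6, S = E(K, T) = 0xB; 0x4 ⊕ 0xB = 0xF.
C[2]: T = 0x7, S = E(K, T) = 0xC; 0x6 ⊕ 0xC = 0xA.

C[1] = 0xF, C[2] = 0xA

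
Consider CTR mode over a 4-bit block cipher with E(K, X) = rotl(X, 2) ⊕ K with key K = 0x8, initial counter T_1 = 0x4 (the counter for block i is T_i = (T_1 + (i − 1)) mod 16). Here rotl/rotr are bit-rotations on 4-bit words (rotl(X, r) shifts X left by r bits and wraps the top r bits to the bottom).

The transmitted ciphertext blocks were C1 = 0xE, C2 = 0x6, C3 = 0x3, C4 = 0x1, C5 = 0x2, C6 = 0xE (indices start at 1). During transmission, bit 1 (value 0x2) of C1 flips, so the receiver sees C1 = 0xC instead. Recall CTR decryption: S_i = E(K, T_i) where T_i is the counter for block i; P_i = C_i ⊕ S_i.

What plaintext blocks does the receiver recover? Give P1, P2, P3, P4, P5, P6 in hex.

P1 = 0x5, P2 = 0xB, P3 = 0x2, P4 = 0x4, P5 = 0x8, P6 = 0x0

Only C1 changed, to 0xC. In CTR, a change in C_i flips the same bit in P_i only; the keystream is unaffected. Decrypting the received ciphertext:
P1: T = 0x4, S = E(K, T) = 0x9; 0xC ⊕ 0x9 = 0x5.
P2: T = 0x5, S = E(K, T) = 0xD; 0x6 ⊕ 0xD = 0xB.
P3: T = 0x6, S = E(K, T) = 0x1; 0x3 ⊕ 0x1 = 0x2.
P4: T = 0x7, S = E(K, T) = 0x5; 0x1 ⊕ 0x5 = 0x4.
P5: T = 0x8, S = E(K, T) = 0xA; 0x2 ⊕ 0xA = 0x8.
P6: T = 0x9, S = E(K, T) = 0xE; 0xE ⊕ 0xE = 0x0.
Blocks that differ from the original plaintext: P1.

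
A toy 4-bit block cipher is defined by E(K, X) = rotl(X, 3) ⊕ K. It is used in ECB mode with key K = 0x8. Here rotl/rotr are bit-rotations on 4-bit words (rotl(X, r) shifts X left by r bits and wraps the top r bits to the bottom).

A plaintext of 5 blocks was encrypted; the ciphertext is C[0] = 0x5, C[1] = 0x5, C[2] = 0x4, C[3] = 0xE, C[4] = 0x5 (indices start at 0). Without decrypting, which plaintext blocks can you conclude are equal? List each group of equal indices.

ECB encrypts each block independently with the same key, so equal ciphertext blocks imply equal plaintext blocks.
C[0] = C[1] = C[4] = 0x5, so P[0] = P[1] = P[4].

P[0] = P[1] = P[4]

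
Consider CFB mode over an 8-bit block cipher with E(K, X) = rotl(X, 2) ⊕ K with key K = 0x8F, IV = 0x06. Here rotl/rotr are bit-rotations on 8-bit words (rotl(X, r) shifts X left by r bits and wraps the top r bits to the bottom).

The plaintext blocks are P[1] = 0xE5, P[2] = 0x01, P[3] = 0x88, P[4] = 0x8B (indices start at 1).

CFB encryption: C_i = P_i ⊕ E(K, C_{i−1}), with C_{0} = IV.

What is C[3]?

C[1]: E(K, 0x06) = 0x97; 0xE5 ⊕ 0x97 = 0x72.
C[2]: E(K, 0x72) = 0x46; 0x01 ⊕ 0x46 = 0x47.
C[3]: E(K, 0x47) = 0x92; 0x88 ⊕ 0x92 = 0x1A.

C[3] = 0x1A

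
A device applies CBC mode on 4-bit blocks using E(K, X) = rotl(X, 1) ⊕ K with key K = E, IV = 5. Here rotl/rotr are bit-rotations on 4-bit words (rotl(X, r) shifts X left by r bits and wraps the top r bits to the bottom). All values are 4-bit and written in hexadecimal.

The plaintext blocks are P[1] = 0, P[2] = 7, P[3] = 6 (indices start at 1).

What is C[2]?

C[2] = 8

CBC encryption: C_i = E(K, P_i ⊕ C_{i−1}), with C_{0} = IV.
C[1]: P[1] ⊕ 5 = 5; E(K, 5) = 4.
C[2]: P[2] ⊕ 4 = 3; E(K, 3) = 8.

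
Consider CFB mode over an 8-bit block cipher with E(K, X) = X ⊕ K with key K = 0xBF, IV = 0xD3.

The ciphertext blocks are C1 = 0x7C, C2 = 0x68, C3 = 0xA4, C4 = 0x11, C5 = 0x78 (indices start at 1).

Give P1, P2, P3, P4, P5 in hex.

P1 = 0x10, P2 = 0xAB, P3 = 0x73, P4 = 0x0A, P5 = 0xD6

CFB decryption: P_i = C_i ⊕ E(K, C_{i−1}), with C_{0} = IV.
P1: E(K, 0xD3) = 0x6C; 0x7C ⊕ 0x6C = 0x10.
P2: E(K, 0x7C) = 0xC3; 0x68 ⊕ 0xC3 = 0xAB.
P3: E(K, 0x68) = 0xD7; 0xA4 ⊕ 0xD7 = 0x73.
P4: E(K, 0xA4) = 0x1B; 0x11 ⊕ 0x1B = 0x0A.
P5: E(K, 0x11) = 0xAE; 0x78 ⊕ 0xAE = 0xD6.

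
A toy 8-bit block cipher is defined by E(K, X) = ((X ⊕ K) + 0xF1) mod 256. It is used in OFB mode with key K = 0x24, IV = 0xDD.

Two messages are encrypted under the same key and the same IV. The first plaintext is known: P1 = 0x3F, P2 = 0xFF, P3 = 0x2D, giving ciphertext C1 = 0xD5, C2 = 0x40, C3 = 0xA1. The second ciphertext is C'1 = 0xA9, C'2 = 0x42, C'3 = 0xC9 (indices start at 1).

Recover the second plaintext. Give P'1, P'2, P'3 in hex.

P'1 = 0x43, P'2 = 0xFD, P'3 = 0x45

In OFB with a reused IV, both messages share the same keystream S_i, so C_i ⊕ C'_i = P_i ⊕ P'_i and thus P'_i = P_i ⊕ C_i ⊕ C'_i.
P'1: 0x3F ⊕ 0xD5 ⊕ 0xA9 = 0x43.
P'2: 0xFF ⊕ 0x40 ⊕ 0x42 = 0xFD.
P'3: 0x2D ⊕ 0xA1 ⊕ 0xC9 = 0x45.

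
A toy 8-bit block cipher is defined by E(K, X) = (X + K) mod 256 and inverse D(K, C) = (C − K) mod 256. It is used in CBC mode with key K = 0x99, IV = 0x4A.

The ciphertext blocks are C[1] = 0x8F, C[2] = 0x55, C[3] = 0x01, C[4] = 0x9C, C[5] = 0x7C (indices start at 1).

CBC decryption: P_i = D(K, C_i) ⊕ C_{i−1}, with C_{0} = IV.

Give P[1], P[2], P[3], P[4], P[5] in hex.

P[1]: D(K, 0x8F) = 0xF6; 0xF6 ⊕ 0x4A = 0xBC.
P[2]: D(K, 0x55) = 0xBC; 0xBC ⊕ 0x8F = 0x33.
P[3]: D(K, 0x01) = 0x68; 0x68 ⊕ 0x55 = 0x3D.
P[4]: D(K, 0x9C) = 0x03; 0x03 ⊕ 0x01 = 0x02.
P[5]: D(K, 0x7C) = 0xE3; 0xE3 ⊕ 0x9C = 0x7F.

P[1] = 0xBC, P[2] = 0x33, P[3] = 0x3D, P[4] = 0x02, P[5] = 0x7F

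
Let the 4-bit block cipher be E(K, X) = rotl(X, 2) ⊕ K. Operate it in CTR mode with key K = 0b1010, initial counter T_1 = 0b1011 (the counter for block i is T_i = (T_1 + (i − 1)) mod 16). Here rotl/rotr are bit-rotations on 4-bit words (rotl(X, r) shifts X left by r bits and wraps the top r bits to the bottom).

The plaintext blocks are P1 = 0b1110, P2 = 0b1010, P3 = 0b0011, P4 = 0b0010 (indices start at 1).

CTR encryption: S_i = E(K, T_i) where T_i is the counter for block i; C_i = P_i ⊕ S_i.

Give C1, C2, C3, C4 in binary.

C1 = 0b1010, C2 = 0b0011, C3 = 0b1110, C4 = 0b0011

C1: T = 0b1011, S = E(K, T) = 0b0100; 0b1110 ⊕ 0b0100 = 0b1010.
C2: T = 0b1100, S = E(K, T) = 0b1001; 0b1010 ⊕ 0b1001 = 0b0011.
C3: T = 0b1101, S = E(K, T) = 0b1101; 0b0011 ⊕ 0b1101 = 0b1110.
C4: T = 0b1110, S = E(K, T) = 0b0001; 0b0010 ⊕ 0b0001 = 0b0011.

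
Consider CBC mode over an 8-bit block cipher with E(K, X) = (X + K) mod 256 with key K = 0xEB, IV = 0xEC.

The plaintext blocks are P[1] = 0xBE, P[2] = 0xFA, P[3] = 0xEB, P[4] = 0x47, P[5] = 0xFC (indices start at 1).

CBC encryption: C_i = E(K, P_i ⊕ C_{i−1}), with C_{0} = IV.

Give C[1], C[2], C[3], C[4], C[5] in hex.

C[1]: P[1] ⊕ 0xEC = 0x52; E(K, 0x52) = 0x3D.
C[2]: P[2] ⊕ 0x3D = 0xC7; E(K, 0xC7) = 0xB2.
C[3]: P[3] ⊕ 0xB2 = 0x59; E(K, 0x59) = 0x44.
C[4]: P[4] ⊕ 0x44 = 0x03; E(K, 0x03) = 0xEE.
C[5]: P[5] ⊕ 0xEE = 0x12; E(K, 0x12) = 0xFD.

C[1] = 0x3D, C[2] = 0xB2, C[3] = 0x44, C[4] = 0xEE, C[5] = 0xFD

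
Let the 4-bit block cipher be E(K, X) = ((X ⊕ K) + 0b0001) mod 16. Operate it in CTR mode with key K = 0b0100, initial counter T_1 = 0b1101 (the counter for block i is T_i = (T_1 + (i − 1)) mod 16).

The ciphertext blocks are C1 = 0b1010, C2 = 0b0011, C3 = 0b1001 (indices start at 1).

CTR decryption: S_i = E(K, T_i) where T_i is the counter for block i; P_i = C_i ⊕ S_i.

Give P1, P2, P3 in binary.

P1 = 0b0000, P2 = 0b1000, P3 = 0b0101

P1: T = 0b1101, S = E(K, T) = 0b1010; 0b1010 ⊕ 0b1010 = 0b0000.
P2: T = 0b1110, S = E(K, T) = 0b1011; 0b0011 ⊕ 0b1011 = 0b1000.
P3: T = 0b1111, S = E(K, T) = 0b1100; 0b1001 ⊕ 0b1100 = 0b0101.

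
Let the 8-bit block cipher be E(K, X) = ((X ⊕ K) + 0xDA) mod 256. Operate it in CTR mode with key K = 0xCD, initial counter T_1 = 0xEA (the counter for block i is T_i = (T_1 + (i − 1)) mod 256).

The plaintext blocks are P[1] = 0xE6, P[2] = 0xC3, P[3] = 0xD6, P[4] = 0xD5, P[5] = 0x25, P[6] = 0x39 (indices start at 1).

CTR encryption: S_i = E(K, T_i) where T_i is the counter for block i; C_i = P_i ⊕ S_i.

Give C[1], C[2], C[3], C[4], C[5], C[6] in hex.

C[1] = 0xE7, C[2] = 0xC3, C[3] = 0x2D, C[4] = 0x2F, C[5] = 0xD8, C[6] = 0xC5

C[1]: T = 0xEA, S = E(K, T) = 0x01; 0xE6 ⊕ 0x01 = 0xE7.
C[2]: T = 0xEB, S = E(K, T) = 0x00; 0xC3 ⊕ 0x00 = 0xC3.
C[3]: T = 0xEC, S = E(K, T) = 0xFB; 0xD6 ⊕ 0xFB = 0x2D.
C[4]: T = 0xED, S = E(K, T) = 0xFA; 0xD5 ⊕ 0xFA = 0x2F.
C[5]: T = 0xEE, S = E(K, T) = 0xFD; 0x25 ⊕ 0xFD = 0xD8.
C[6]: T = 0xEF, S = E(K, T) = 0xFC; 0x39 ⊕ 0xFC = 0xC5.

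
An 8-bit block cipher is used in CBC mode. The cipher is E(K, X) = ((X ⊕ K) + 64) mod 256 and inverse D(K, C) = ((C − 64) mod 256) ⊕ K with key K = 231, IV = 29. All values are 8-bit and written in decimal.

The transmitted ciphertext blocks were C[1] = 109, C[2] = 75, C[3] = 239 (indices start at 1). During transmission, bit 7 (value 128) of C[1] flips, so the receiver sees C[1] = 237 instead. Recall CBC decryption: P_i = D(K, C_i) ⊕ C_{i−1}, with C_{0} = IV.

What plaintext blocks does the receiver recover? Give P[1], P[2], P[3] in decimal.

P[1] = 87, P[2] = 1, P[3] = 3

Only C[1] changed, to 237. In CBC, a change in C_i garbles P_i and flips the same bit in P_{i+1}. Decrypting the received ciphertext:
P[1]: D(K, 237) = 74; 74 ⊕ 29 = 87.
P[2]: D(K, 75) = 236; 236 ⊕ 237 = 1.
P[3]: D(K, 239) = 72; 72 ⊕ 75 = 3.
Blocks that differ from the original plaintext: P[1], P[2].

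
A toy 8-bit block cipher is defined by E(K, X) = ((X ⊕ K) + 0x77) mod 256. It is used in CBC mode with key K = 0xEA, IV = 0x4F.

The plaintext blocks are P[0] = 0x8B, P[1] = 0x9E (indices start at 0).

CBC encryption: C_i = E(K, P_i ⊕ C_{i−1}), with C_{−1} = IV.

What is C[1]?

C[0]: P[0] ⊕ 0x4F = 0xC4; E(K, 0xC4) = 0xA5.
C[1]: P[1] ⊕ 0xA5 = 0x3B; E(K, 0x3B) = 0x48.

C[1] = 0x48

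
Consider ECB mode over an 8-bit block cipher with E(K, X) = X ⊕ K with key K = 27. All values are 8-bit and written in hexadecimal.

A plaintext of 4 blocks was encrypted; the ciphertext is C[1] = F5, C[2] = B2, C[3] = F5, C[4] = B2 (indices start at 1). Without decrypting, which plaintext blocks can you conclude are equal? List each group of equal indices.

ECB encrypts each block independently with the same key, so equal ciphertext blocks imply equal plaintext blocks.
C[1] = C[3] = F5, so P[1] = P[3].
C[2] = C[4] = B2, so P[2] = P[4].

P[1] = P[3]; P[2] = P[4]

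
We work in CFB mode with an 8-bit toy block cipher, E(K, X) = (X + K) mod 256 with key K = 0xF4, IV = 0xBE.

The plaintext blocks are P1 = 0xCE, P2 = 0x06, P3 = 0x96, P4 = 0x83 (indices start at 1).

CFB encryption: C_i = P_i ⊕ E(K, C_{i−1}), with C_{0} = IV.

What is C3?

C3 = 0xFC

C1: E(K, 0xBE) = 0xB2; 0xCE ⊕ 0xB2 = 0x7C.
C2: E(K, 0x7C) = 0x70; 0x06 ⊕ 0x70 = 0x76.
C3: E(K, 0x76) = 0x6A; 0x96 ⊕ 0x6A = 0xFC.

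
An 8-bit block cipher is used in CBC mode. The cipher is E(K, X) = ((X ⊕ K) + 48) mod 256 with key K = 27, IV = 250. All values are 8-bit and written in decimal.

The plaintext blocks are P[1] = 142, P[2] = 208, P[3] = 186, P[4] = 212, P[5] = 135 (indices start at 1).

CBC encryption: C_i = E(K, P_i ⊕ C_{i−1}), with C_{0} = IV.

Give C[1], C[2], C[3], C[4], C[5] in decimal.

C[1]: P[1] ⊕ 250 = 116; E(K, 116) = 159.
C[2]: P[2] ⊕ 159 = 79; E(K, 79) = 132.
C[3]: P[3] ⊕ 132 = 62; E(K, 62) = 85.
C[4]: P[4] ⊕ 85 = 129; E(K, 129) = 202.
C[5]: P[5] ⊕ 202 = 77; E(K, 77) = 134.

C[1] = 159, C[2] = 132, C[3] = 85, C[4] = 202, C[5] = 134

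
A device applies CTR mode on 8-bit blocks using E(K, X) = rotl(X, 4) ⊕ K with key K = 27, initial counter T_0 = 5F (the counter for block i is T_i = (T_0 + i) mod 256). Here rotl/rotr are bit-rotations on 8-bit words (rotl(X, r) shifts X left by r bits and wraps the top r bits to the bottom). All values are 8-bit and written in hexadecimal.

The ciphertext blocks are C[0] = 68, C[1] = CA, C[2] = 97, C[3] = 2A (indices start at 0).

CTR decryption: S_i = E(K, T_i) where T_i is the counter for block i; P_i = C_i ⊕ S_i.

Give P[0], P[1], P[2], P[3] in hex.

P[0]: T = 5F, S = E(K, T) = D2; 68 ⊕ D2 = BA.
P[1]: T = 60, S = E(K, T) = 21; CA ⊕ 21 = EB.
P[2]: T = 61, S = E(K, T) = 31; 97 ⊕ 31 = A6.
P[3]: T = 62, S = E(K, T) = 01; 2A ⊕ 01 = 2B.

P[0] = BA, P[1] = EB, P[2] = A6, P[3] = 2B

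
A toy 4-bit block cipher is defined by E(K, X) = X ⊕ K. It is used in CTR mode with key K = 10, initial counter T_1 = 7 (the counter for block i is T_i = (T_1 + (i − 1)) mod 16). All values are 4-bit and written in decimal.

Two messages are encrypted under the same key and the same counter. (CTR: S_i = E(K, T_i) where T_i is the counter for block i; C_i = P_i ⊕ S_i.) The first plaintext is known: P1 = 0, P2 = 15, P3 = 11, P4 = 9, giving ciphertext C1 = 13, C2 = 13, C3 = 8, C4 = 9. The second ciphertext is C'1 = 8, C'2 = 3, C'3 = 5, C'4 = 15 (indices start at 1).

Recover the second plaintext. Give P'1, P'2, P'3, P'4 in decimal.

In CTR with a reused counter, both messages share the same keystream S_i, so C_i ⊕ C'_i = P_i ⊕ P'_i and thus P'_i = P_i ⊕ C_i ⊕ C'_i.
P'1: 0 ⊕ 13 ⊕ 8 = 5.
P'2: 15 ⊕ 13 ⊕ 3 = 1.
P'3: 11 ⊕ 8 ⊕ 5 = 6.
P'4: 9 ⊕ 9 ⊕ 15 = 15.

P'1 = 5, P'2 = 1, P'3 = 6, P'4 = 15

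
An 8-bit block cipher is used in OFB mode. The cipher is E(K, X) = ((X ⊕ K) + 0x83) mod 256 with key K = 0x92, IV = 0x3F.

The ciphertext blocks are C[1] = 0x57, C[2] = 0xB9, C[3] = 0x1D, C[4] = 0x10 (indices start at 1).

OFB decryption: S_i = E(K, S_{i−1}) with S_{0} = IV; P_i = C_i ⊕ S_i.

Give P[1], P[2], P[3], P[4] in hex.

P[1] = 0x67, P[2] = 0x9C, P[3] = 0x27, P[4] = 0x3B

P[1]: S = E(K, 0x3F) = 0x30; 0x57 ⊕ 0x30 = 0x67.
P[2]: S = E(K, 0x30) = 0x25; 0xB9 ⊕ 0x25 = 0x9C.
P[3]: S = E(K, 0x25) = 0x3A; 0x1D ⊕ 0x3A = 0x27.
P[4]: S = E(K, 0x3A) = 0x2B; 0x10 ⊕ 0x2B = 0x3B.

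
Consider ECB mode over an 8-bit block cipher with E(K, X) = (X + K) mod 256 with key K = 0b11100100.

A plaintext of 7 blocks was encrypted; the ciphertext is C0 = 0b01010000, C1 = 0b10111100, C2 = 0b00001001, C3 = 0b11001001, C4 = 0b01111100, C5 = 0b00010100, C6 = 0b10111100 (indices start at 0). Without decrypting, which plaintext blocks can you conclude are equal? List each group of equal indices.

ECB encrypts each block independently with the same key, so equal ciphertext blocks imply equal plaintext blocks.
C1 = C6 = 0b10111100, so P1 = P6.

P1 = P6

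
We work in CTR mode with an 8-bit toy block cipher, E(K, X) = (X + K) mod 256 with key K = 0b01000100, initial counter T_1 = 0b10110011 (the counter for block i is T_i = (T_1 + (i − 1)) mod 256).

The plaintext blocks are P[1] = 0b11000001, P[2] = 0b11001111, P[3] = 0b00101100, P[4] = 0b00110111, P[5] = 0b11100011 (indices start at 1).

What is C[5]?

CTR encryption: S_i = E(K, T_i) where T_i is the counter for block i; C_i = P_i ⊕ S_i.
C[1]: T = 0b10110011, S = E(K, T) = 0b11110111; 0b11000001 ⊕ 0b11110111 = 0b00110110.
C[2]: T = 0b10110100, S = E(K, T) = 0b11111000; 0b11001111 ⊕ 0b11111000 = 0b00110111.
C[3]: T = 0b10110101, S = E(K, T) = 0b11111001; 0b00101100 ⊕ 0b11111001 = 0b11010101.
C[4]: T = 0b10110110, S = E(K, T) = 0b11111010; 0b00110111 ⊕ 0b11111010 = 0b11001101.
C[5]: T = 0b10110111, S = E(K, T) = 0b11111011; 0b11100011 ⊕ 0b11111011 = 0b00011000.

C[5] = 0b00011000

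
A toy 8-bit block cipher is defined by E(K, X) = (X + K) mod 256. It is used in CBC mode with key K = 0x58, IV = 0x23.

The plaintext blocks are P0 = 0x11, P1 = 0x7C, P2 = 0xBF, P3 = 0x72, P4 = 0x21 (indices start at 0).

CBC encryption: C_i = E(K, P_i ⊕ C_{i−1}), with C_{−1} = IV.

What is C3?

C0: P0 ⊕ 0x23 = 0x32; E(K, 0x32) = 0x8A.
C1: P1 ⊕ 0x8A = 0xF6; E(K, 0xF6) = 0x4E.
C2: P2 ⊕ 0x4E = 0xF1; E(K, 0xF1) = 0x49.
C3: P3 ⊕ 0x49 = 0x3B; E(K, 0x3B) = 0x93.

C3 = 0x93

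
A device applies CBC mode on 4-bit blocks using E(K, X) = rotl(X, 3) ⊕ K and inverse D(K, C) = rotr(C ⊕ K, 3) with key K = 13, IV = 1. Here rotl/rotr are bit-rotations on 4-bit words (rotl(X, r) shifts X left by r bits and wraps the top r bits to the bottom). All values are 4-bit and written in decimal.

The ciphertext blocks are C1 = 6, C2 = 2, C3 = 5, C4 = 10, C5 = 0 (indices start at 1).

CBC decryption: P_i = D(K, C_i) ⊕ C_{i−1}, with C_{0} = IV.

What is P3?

P3: D(K, 5) = 1; 1 ⊕ 2 = 3.

P3 = 3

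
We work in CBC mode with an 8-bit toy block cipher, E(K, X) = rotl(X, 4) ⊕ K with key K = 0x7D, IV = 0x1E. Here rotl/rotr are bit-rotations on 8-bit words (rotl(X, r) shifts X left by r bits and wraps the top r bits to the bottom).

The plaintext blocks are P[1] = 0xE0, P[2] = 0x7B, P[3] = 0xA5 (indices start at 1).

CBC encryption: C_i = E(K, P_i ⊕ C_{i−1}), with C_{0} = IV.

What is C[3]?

C[1]: P[1] ⊕ 0x1E = 0xFE; E(K, 0xFE) = 0x92.
C[2]: P[2] ⊕ 0x92 = 0xE9; E(K, 0xE9) = 0xE3.
C[3]: P[3] ⊕ 0xE3 = 0x46; E(K, 0x46) = 0x19.

C[3] = 0x19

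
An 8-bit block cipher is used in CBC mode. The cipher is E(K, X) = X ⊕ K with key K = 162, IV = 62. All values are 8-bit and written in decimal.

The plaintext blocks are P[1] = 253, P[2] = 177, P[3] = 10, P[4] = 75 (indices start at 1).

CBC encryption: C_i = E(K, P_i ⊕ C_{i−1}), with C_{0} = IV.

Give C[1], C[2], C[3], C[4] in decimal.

C[1] = 97, C[2] = 114, C[3] = 218, C[4] = 51

C[1]: P[1] ⊕ 62 = 195; E(K, 195) = 97.
C[2]: P[2] ⊕ 97 = 208; E(K, 208) = 114.
C[3]: P[3] ⊕ 114 = 120; E(K, 120) = 218.
C[4]: P[4] ⊕ 218 = 145; E(K, 145) = 51.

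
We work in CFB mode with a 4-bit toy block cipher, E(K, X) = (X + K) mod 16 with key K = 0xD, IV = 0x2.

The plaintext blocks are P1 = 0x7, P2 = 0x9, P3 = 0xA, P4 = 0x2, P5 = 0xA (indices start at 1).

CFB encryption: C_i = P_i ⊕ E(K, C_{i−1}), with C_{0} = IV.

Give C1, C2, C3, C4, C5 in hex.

C1 = 0x8, C2 = 0xC, C3 = 0x3, C4 = 0x2, C5 = 0x5

C1: E(K, 0x2) = 0xF; 0x7 ⊕ 0xF = 0x8.
C2: E(K, 0x8) = 0x5; 0x9 ⊕ 0x5 = 0xC.
C3: E(K, 0xC) = 0x9; 0xA ⊕ 0x9 = 0x3.
C4: E(K, 0x3) = 0x0; 0x2 ⊕ 0x0 = 0x2.
C5: E(K, 0x2) = 0xF; 0xA ⊕ 0xF = 0x5.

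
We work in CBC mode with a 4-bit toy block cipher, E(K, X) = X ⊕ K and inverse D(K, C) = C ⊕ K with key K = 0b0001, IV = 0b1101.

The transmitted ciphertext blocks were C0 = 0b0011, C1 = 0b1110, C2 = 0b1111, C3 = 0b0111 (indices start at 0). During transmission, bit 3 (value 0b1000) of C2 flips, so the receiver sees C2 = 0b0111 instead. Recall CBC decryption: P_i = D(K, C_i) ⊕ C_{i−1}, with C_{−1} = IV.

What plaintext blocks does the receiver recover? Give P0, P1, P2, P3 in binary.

P0 = 0b1111, P1 = 0b1100, P2 = 0b1000, P3 = 0b0001

Only C2 changed, to 0b0111. In CBC, a change in C_i garbles P_i and flips the same bit in P_{i+1}. Decrypting the received ciphertext:
P0: D(K, 0b0011) = 0b0010; 0b0010 ⊕ 0b1101 = 0b1111.
P1: D(K, 0b1110) = 0b1111; 0b1111 ⊕ 0b0011 = 0b1100.
P2: D(K, 0b0111) = 0b0110; 0b0110 ⊕ 0b1110 = 0b1000.
P3: D(K, 0b0111) = 0b0110; 0b0110 ⊕ 0b0111 = 0b0001.
Blocks that differ from the original plaintext: P2, P3.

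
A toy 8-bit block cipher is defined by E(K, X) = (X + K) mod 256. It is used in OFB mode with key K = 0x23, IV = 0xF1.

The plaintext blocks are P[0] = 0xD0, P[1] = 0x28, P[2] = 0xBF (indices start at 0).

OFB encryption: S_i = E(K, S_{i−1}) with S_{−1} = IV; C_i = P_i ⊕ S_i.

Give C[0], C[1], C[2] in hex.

C[0]: S = E(K, 0xF1) = 0x14; 0xD0 ⊕ 0x14 = 0xC4.
C[1]: S = E(K, 0x14) = 0x37; 0x28 ⊕ 0x37 = 0x1F.
C[2]: S = E(K, 0x37) = 0x5A; 0xBF ⊕ 0x5A = 0xE5.

C[0] = 0xC4, C[1] = 0x1F, C[2] = 0xE5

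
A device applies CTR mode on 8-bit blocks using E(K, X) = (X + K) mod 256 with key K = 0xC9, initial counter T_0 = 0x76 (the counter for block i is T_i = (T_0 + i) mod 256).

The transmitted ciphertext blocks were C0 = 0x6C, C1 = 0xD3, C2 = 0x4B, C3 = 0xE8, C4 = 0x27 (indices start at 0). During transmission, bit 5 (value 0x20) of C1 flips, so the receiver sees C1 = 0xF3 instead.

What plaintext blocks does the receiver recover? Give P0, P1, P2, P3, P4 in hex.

CTR decryption: S_i = E(K, T_i) where T_i is the counter for block i; P_i = C_i ⊕ S_i.
Only C1 changed, to 0xF3. In CTR, a change in C_i flips the same bit in P_i only; the keystream is unaffected. Decrypting the received ciphertext:
P0: T = 0x76, S = E(K, T) = 0x3F; 0x6C ⊕ 0x3F = 0x53.
P1: T = 0x77, S = E(K, T) = 0x40; 0xF3 ⊕ 0x40 = 0xB3.
P2: T = 0x78, S = E(K, T) = 0x41; 0x4B ⊕ 0x41 = 0x0A.
P3: T = 0x79, S = E(K, T) = 0x42; 0xE8 ⊕ 0x42 = 0xAA.
P4: T = 0x7A, S = E(K, T) = 0x43; 0x27 ⊕ 0x43 = 0x64.
Blocks that differ from the original plaintext: P1.

P0 = 0x53, P1 = 0xB3, P2 = 0x0A, P3 = 0xAA, P4 = 0x64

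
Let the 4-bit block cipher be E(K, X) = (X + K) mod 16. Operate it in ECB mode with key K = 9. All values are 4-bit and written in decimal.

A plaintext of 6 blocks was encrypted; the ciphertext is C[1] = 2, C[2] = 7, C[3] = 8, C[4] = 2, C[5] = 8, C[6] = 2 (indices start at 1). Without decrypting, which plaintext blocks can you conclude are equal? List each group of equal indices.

P[1] = P[4] = P[6]; P[3] = P[5]

ECB encrypts each block independently with the same key, so equal ciphertext blocks imply equal plaintext blocks.
C[1] = C[4] = C[6] = 2, so P[1] = P[4] = P[6].
C[3] = C[5] = 8, so P[3] = P[5].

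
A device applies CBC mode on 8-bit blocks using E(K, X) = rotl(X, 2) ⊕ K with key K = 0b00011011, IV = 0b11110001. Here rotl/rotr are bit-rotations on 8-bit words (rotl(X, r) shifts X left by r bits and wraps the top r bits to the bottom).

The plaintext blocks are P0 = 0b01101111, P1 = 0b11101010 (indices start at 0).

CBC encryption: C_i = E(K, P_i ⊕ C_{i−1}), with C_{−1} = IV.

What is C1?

C0: P0 ⊕ 0b11110001 = 0b10011110; E(K, 0b10011110) = 0b01100001.
C1: P1 ⊕ 0b01100001 = 0b10001011; E(K, 0b10001011) = 0b00110101.

C1 = 0b00110101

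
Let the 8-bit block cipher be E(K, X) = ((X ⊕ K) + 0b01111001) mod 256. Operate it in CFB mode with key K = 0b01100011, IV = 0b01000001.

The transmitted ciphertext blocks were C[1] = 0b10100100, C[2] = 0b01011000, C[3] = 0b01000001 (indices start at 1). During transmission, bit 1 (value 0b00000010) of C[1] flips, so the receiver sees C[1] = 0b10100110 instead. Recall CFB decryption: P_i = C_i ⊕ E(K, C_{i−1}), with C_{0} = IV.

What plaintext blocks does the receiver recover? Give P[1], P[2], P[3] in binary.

P[1] = 0b00111101, P[2] = 0b01100110, P[3] = 0b11110101

Only C[1] changed, to 0b10100110. In CFB, a change in C_i flips the same bit in P_i and garbles P_{i+1}. Decrypting the received ciphertext:
P[1]: E(K, 0b01000001) = 0b10011011; 0b10100110 ⊕ 0b10011011 = 0b00111101.
P[2]: E(K, 0b10100110) = 0b00111110; 0b01011000 ⊕ 0b00111110 = 0b01100110.
P[3]: E(K, 0b01011000) = 0b10110100; 0b01000001 ⊕ 0b10110100 = 0b11110101.
Blocks that differ from the original plaintext: P[1], P[2].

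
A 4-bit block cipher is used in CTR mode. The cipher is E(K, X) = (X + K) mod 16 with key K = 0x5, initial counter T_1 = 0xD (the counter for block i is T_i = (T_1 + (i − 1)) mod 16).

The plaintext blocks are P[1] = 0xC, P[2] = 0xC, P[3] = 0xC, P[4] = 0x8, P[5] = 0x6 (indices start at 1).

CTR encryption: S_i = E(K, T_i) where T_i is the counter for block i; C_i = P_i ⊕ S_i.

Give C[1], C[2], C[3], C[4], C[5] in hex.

C[1] = 0xE, C[2] = 0xF, C[3] = 0x8, C[4] = 0xD, C[5] = 0x0

C[1]: T = 0xD, S = E(K, T) = 0x2; 0xC ⊕ 0x2 = 0xE.
C[2]: T = 0xE, S = E(K, T) = 0x3; 0xC ⊕ 0x3 = 0xF.
C[3]: T = 0xF, S = E(K, T) = 0x4; 0xC ⊕ 0x4 = 0x8.
C[4]: T = 0x0, S = E(K, T) = 0x5; 0x8 ⊕ 0x5 = 0xD.
C[5]: T = 0x1, S = E(K, T) = 0x6; 0x6 ⊕ 0x6 = 0x0.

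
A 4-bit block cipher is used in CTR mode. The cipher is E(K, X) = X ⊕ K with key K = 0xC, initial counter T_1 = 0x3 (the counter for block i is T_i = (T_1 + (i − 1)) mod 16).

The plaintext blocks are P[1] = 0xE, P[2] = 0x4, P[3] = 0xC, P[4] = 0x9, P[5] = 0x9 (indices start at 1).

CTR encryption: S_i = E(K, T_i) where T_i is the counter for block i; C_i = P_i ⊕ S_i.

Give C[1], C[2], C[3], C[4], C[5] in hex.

C[1] = 0x1, C[2] = 0xC, C[3] = 0x5, C[4] = 0x3, C[5] = 0x2

C[1]: T = 0x3, S = E(K, T) = 0xF; 0xE ⊕ 0xF = 0x1.
C[2]: T = 0x4, S = E(K, T) = 0x8; 0x4 ⊕ 0x8 = 0xC.
C[3]: T = 0x5, S = E(K, T) = 0x9; 0xC ⊕ 0x9 = 0x5.
C[4]: T = 0x6, S = E(K, T) = 0xA; 0x9 ⊕ 0xA = 0x3.
C[5]: T = 0x7, S = E(K, T) = 0xB; 0x9 ⊕ 0xB = 0x2.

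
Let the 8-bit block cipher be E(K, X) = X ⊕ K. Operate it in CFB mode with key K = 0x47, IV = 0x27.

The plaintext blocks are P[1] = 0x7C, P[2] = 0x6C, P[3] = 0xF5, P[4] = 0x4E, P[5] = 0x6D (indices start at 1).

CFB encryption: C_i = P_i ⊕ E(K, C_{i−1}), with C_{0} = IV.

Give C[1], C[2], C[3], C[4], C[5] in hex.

C[1] = 0x1C, C[2] = 0x37, C[3] = 0x85, C[4] = 0x8C, C[5] = 0xA6

C[1]: E(K, 0x27) = 0x60; 0x7C ⊕ 0x60 = 0x1C.
C[2]: E(K, 0x1C) = 0x5B; 0x6C ⊕ 0x5B = 0x37.
C[3]: E(K, 0x37) = 0x70; 0xF5 ⊕ 0x70 = 0x85.
C[4]: E(K, 0x85) = 0xC2; 0x4E ⊕ 0xC2 = 0x8C.
C[5]: E(K, 0x8C) = 0xCB; 0x6D ⊕ 0xCB = 0xA6.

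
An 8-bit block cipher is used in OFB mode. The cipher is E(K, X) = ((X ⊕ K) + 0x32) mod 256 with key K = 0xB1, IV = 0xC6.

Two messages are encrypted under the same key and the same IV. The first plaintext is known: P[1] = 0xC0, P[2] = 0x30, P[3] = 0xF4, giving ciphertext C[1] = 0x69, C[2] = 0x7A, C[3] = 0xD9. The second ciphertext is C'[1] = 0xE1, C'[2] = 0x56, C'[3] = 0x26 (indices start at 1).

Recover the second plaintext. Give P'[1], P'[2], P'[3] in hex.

In OFB with a reused IV, both messages share the same keystream S_i, so C_i ⊕ C'_i = P_i ⊕ P'_i and thus P'_i = P_i ⊕ C_i ⊕ C'_i.
P'[1]: 0xC0 ⊕ 0x69 ⊕ 0xE1 = 0x48.
P'[2]: 0x30 ⊕ 0x7A ⊕ 0x56 = 0x1C.
P'[3]: 0xF4 ⊕ 0xD9 ⊕ 0x26 = 0x0B.

P'[1] = 0x48, P'[2] = 0x1C, P'[3] = 0x0B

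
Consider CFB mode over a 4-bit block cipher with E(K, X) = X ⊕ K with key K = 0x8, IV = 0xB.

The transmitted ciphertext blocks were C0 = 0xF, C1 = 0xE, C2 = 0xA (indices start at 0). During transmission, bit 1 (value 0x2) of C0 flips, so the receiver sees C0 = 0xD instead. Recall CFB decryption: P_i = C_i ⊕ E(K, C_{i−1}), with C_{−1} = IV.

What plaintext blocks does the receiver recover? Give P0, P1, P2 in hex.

Only C0 changed, to 0xD. In CFB, a change in C_i flips the same bit in P_i and garbles P_{i+1}. Decrypting the received ciphertext:
P0: E(K, 0xB) = 0x3; 0xD ⊕ 0x3 = 0xE.
P1: E(K, 0xD) = 0x5; 0xE ⊕ 0x5 = 0xB.
P2: E(K, 0xE) = 0x6; 0xA ⊕ 0x6 = 0xC.
Blocks that differ from the original plaintext: P0, P1.

P0 = 0xE, P1 = 0xB, P2 = 0xC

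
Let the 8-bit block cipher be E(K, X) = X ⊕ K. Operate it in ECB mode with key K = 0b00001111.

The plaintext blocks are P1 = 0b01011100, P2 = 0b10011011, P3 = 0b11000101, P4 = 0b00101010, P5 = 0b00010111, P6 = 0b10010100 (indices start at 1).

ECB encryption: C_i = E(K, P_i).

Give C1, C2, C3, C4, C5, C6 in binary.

C1 = 0b01010011, C2 = 0b10010100, C3 = 0b11001010, C4 = 0b00100101, C5 = 0b00011000, C6 = 0b10011011

C1: E(K, 0b01011100) = 0b01010011.
C2: E(K, 0b10011011) = 0b10010100.
C3: E(K, 0b11000101) = 0b11001010.
C4: E(K, 0b00101010) = 0b00100101.
C5: E(K, 0b00010111) = 0b00011000.
C6: E(K, 0b10010100) = 0b10011011.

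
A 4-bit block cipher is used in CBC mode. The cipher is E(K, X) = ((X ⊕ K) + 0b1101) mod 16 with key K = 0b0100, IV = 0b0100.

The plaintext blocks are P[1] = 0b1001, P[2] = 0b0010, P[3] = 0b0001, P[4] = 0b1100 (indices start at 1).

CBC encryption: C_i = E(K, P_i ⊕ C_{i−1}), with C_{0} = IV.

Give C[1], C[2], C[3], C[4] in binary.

C[1]: P[1] ⊕ 0b0100 = 0b1101; E(K, 0b1101) = 0b0110.
C[2]: P[2] ⊕ 0b0110 = 0b0100; E(K, 0b0100) = 0b1101.
C[3]: P[3] ⊕ 0b1101 = 0b1100; E(K, 0b1100) = 0b0101.
C[4]: P[4] ⊕ 0b0101 = 0b1001; E(K, 0b1001) = 0b1010.

C[1] = 0b0110, C[2] = 0b1101, C[3] = 0b0101, C[4] = 0b1010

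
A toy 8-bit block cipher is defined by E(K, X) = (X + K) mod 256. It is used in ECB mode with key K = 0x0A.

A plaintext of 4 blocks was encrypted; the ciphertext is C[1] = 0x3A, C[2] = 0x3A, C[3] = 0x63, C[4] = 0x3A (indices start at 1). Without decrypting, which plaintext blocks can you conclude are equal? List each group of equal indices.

ECB encrypts each block independently with the same key, so equal ciphertext blocks imply equal plaintext blocks.
C[1] = C[2] = C[4] = 0x3A, so P[1] = P[2] = P[4].

P[1] = P[2] = P[4]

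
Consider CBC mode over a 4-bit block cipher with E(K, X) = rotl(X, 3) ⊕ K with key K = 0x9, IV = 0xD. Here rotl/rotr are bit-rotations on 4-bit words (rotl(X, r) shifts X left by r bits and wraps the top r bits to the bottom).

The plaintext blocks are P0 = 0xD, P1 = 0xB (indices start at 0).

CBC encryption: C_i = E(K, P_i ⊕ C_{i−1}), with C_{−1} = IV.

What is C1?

C1 = 0x8

C0: P0 ⊕ 0xD = 0x0; E(K, 0x0) = 0x9.
C1: P1 ⊕ 0x9 = 0x2; E(K, 0x2) = 0x8.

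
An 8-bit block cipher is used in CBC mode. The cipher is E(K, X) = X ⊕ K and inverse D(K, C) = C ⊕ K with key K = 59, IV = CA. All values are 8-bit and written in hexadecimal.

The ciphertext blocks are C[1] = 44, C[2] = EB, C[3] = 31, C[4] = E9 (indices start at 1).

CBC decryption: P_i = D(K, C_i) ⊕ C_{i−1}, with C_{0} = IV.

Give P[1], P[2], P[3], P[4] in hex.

P[1]: D(K, 44) = 1D; 1D ⊕ CA = D7.
P[2]: D(K, EB) = B2; B2 ⊕ 44 = F6.
P[3]: D(K, 31) = 68; 68 ⊕ EB = 83.
P[4]: D(K, E9) = B0; B0 ⊕ 31 = 81.

P[1] = D7, P[2] = F6, P[3] = 83, P[4] = 81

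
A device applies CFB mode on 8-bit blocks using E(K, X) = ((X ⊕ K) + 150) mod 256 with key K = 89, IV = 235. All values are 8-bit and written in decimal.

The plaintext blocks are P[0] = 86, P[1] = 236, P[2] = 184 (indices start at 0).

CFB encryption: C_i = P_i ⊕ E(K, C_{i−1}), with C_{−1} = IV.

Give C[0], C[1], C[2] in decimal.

C[0] = 30, C[1] = 49, C[2] = 70

C[0]: E(K, 235) = 72; 86 ⊕ 72 = 30.
C[1]: E(K, 30) = 221; 236 ⊕ 221 = 49.
C[2]: E(K, 49) = 254; 184 ⊕ 254 = 70.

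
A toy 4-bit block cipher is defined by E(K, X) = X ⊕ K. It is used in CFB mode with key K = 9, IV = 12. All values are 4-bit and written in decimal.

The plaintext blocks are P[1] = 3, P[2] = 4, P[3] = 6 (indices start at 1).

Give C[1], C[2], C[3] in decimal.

CFB encryption: C_i = P_i ⊕ E(K, C_{i−1}), with C_{0} = IV.
C[1]: E(K, 12) = 5; 3 ⊕ 5 = 6.
C[2]: E(K, 6) = 15; 4 ⊕ 15 = 11.
C[3]: E(K, 11) = 2; 6 ⊕ 2 = 4.

C[1] = 6, C[2] = 11, C[3] = 4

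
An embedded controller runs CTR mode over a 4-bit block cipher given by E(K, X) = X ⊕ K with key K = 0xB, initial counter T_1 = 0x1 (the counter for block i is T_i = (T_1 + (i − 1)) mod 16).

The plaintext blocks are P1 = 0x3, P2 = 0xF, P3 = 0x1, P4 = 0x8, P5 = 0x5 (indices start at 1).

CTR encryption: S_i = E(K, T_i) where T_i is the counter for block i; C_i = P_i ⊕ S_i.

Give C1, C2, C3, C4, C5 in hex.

C1: T = 0x1, S = E(K, T) = 0xA; 0x3 ⊕ 0xA = 0x9.
C2: T = 0x2, S = E(K, T) = 0x9; 0xF ⊕ 0x9 = 0x6.
C3: T = 0x3, S = E(K, T) = 0x8; 0x1 ⊕ 0x8 = 0x9.
C4: T = 0x4, S = E(K, T) = 0xF; 0x8 ⊕ 0xF = 0x7.
C5: T = 0x5, S = E(K, T) = 0xE; 0x5 ⊕ 0xE = 0xB.

C1 = 0x9, C2 = 0x6, C3 = 0x9, C4 = 0x7, C5 = 0xB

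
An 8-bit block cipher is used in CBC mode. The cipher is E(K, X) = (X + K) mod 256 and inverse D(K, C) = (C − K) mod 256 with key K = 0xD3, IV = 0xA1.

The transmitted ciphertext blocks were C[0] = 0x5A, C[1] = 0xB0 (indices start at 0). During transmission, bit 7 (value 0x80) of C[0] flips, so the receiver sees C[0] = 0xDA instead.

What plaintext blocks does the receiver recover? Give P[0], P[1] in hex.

P[0] = 0xA6, P[1] = 0x07

CBC decryption: P_i = D(K, C_i) ⊕ C_{i−1}, with C_{−1} = IV.
Only C[0] changed, to 0xDA. In CBC, a change in C_i garbles P_i and flips the same bit in P_{i+1}. Decrypting the received ciphertext:
P[0]: D(K, 0xDA) = 0x07; 0x07 ⊕ 0xA1 = 0xA6.
P[1]: D(K, 0xB0) = 0xDD; 0xDD ⊕ 0xDA = 0x07.
Blocks that differ from the original plaintext: P[0], P[1].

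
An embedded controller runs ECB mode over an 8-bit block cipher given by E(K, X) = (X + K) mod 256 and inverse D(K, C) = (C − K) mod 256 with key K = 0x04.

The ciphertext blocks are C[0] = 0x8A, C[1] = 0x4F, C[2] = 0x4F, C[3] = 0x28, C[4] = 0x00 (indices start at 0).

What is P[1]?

ECB decryption: P_i = D(K, C_i).
P[1]: D(K, 0x4F) = 0x4B.

P[1] = 0x4B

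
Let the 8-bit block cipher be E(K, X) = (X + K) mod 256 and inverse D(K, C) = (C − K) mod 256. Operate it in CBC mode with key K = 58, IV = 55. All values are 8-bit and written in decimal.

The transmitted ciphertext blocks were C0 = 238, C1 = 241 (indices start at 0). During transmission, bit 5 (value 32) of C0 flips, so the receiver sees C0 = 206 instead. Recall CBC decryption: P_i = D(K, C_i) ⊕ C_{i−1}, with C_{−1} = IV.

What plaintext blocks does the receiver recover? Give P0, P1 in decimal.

P0 = 163, P1 = 121

Only C0 changed, to 206. In CBC, a change in C_i garbles P_i and flips the same bit in P_{i+1}. Decrypting the received ciphertext:
P0: D(K, 206) = 148; 148 ⊕ 55 = 163.
P1: D(K, 241) = 183; 183 ⊕ 206 = 121.
Blocks that differ from the original plaintext: P0, P1.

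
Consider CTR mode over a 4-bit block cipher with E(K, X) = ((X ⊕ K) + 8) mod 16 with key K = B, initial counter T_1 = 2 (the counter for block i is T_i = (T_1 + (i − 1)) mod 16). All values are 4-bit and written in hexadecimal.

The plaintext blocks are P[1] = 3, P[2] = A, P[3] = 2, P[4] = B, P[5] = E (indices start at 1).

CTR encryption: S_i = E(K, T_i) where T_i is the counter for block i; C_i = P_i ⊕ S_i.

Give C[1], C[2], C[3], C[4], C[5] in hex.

C[1] = 2, C[2] = A, C[3] = 5, C[4] = D, C[5] = B

C[1]: T = 2, S = E(K, T) = 1; 3 ⊕ 1 = 2.
C[2]: T = 3, S = E(K, T) = 0; A ⊕ 0 = A.
C[3]: T = 4, S = E(K, T) = 7; 2 ⊕ 7 = 5.
C[4]: T = 5, S = E(K, T) = 6; B ⊕ 6 = D.
C[5]: T = 6, S = E(K, T) = 5; E ⊕ 5 = B.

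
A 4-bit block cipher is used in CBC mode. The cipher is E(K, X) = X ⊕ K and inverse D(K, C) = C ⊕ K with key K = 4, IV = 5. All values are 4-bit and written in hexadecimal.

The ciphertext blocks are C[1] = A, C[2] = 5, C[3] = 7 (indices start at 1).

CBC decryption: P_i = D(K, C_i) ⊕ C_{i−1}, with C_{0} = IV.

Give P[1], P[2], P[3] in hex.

P[1]: D(K, A) = E; E ⊕ 5 = B.
P[2]: D(K, 5) = 1; 1 ⊕ A = B.
P[3]: D(K, 7) = 3; 3 ⊕ 5 = 6.

P[1] = B, P[2] = B, P[3] = 6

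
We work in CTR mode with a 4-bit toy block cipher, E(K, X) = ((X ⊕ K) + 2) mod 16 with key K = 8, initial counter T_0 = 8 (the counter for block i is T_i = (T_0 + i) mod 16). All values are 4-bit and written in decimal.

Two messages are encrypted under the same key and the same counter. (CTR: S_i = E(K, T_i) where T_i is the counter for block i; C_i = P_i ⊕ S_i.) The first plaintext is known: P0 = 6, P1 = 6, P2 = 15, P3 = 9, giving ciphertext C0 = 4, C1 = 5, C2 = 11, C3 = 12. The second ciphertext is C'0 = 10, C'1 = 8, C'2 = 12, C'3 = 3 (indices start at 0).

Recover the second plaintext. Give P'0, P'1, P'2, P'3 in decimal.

In CTR with a reused counter, both messages share the same keystream S_i, so C_i ⊕ C'_i = P_i ⊕ P'_i and thus P'_i = P_i ⊕ C_i ⊕ C'_i.
P'0: 6 ⊕ 4 ⊕ 10 = 8.
P'1: 6 ⊕ 5 ⊕ 8 = 11.
P'2: 15 ⊕ 11 ⊕ 12 = 8.
P'3: 9 ⊕ 12 ⊕ 3 = 6.

P'0 = 8, P'1 = 11, P'2 = 8, P'3 = 6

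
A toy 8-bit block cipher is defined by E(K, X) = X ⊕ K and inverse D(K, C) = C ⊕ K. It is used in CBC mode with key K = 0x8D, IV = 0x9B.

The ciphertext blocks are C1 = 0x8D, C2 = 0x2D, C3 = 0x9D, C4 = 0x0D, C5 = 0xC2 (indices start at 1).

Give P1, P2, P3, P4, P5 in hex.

CBC decryption: P_i = D(K, C_i) ⊕ C_{i−1}, with C_{0} = IV.
P1: D(K, 0x8D) = 0x00; 0x00 ⊕ 0x9B = 0x9B.
P2: D(K, 0x2D) = 0xA0; 0xA0 ⊕ 0x8D = 0x2D.
P3: D(K, 0x9D) = 0x10; 0x10 ⊕ 0x2D = 0x3D.
P4: D(K, 0x0D) = 0x80; 0x80 ⊕ 0x9D = 0x1D.
P5: D(K, 0xC2) = 0x4F; 0x4F ⊕ 0x0D = 0x42.

P1 = 0x9B, P2 = 0x2D, P3 = 0x3D, P4 = 0x1D, P5 = 0x42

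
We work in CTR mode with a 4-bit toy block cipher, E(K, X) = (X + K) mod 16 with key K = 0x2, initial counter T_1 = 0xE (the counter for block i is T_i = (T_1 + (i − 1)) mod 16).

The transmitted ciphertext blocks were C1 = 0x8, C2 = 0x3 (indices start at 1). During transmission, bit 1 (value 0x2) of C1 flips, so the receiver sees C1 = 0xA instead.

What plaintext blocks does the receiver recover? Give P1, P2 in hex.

P1 = 0xA, P2 = 0x2

CTR decryption: S_i = E(K, T_i) where T_i is the counter for block i; P_i = C_i ⊕ S_i.
Only C1 changed, to 0xA. In CTR, a change in C_i flips the same bit in P_i only; the keystream is unaffected. Decrypting the received ciphertext:
P1: T = 0xE, S = E(K, T) = 0x0; 0xA ⊕ 0x0 = 0xA.
P2: T = 0xF, S = E(K, T) = 0x1; 0x3 ⊕ 0x1 = 0x2.
Blocks that differ from the original plaintext: P1.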